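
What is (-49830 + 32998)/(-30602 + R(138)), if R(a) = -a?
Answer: 4208/7685 ≈ 0.54756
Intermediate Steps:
(-49830 + 32998)/(-30602 + R(138)) = (-49830 + 32998)/(-30602 - 1*138) = -16832/(-30602 - 138) = -16832/(-30740) = -16832*(-1/30740) = 4208/7685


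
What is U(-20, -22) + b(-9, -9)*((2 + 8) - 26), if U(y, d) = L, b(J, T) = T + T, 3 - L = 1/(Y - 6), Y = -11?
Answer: 4948/17 ≈ 291.06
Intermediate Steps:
L = 52/17 (L = 3 - 1/(-11 - 6) = 3 - 1/(-17) = 3 - 1*(-1/17) = 3 + 1/17 = 52/17 ≈ 3.0588)
b(J, T) = 2*T
U(y, d) = 52/17
U(-20, -22) + b(-9, -9)*((2 + 8) - 26) = 52/17 + (2*(-9))*((2 + 8) - 26) = 52/17 - 18*(10 - 26) = 52/17 - 18*(-16) = 52/17 + 288 = 4948/17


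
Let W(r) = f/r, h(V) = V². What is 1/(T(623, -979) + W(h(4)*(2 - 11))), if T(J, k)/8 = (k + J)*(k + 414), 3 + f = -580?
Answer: 144/231713863 ≈ 6.2146e-7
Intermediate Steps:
f = -583 (f = -3 - 580 = -583)
T(J, k) = 8*(414 + k)*(J + k) (T(J, k) = 8*((k + J)*(k + 414)) = 8*((J + k)*(414 + k)) = 8*((414 + k)*(J + k)) = 8*(414 + k)*(J + k))
W(r) = -583/r
1/(T(623, -979) + W(h(4)*(2 - 11))) = 1/((8*(-979)² + 3312*623 + 3312*(-979) + 8*623*(-979)) - 583*1/(16*(2 - 11))) = 1/((8*958441 + 2063376 - 3242448 - 4879336) - 583/(16*(-9))) = 1/((7667528 + 2063376 - 3242448 - 4879336) - 583/(-144)) = 1/(1609120 - 583*(-1/144)) = 1/(1609120 + 583/144) = 1/(231713863/144) = 144/231713863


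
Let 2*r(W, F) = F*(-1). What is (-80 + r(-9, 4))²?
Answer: 6724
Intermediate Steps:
r(W, F) = -F/2 (r(W, F) = (F*(-1))/2 = (-F)/2 = -F/2)
(-80 + r(-9, 4))² = (-80 - ½*4)² = (-80 - 2)² = (-82)² = 6724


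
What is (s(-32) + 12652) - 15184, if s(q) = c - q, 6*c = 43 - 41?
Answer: -7499/3 ≈ -2499.7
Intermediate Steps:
c = ⅓ (c = (43 - 41)/6 = (⅙)*2 = ⅓ ≈ 0.33333)
s(q) = ⅓ - q
(s(-32) + 12652) - 15184 = ((⅓ - 1*(-32)) + 12652) - 15184 = ((⅓ + 32) + 12652) - 15184 = (97/3 + 12652) - 15184 = 38053/3 - 15184 = -7499/3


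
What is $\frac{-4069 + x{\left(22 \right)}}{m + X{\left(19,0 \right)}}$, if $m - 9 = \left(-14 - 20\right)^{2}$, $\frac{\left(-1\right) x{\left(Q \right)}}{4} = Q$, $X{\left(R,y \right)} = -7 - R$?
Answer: $- \frac{4157}{1139} \approx -3.6497$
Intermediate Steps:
$x{\left(Q \right)} = - 4 Q$
$m = 1165$ ($m = 9 + \left(-14 - 20\right)^{2} = 9 + \left(-34\right)^{2} = 9 + 1156 = 1165$)
$\frac{-4069 + x{\left(22 \right)}}{m + X{\left(19,0 \right)}} = \frac{-4069 - 88}{1165 - 26} = - \frac{4157}{1165 - 26} = - \frac{4157}{1139}$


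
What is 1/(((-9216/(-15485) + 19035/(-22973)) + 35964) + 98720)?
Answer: 355736905/47911986275213 ≈ 7.4248e-6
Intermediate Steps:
1/(((-9216/(-15485) + 19035/(-22973)) + 35964) + 98720) = 1/(((-9216*(-1/15485) + 19035*(-1/22973)) + 35964) + 98720) = 1/(((9216/15485 - 19035/22973) + 35964) + 98720) = 1/((-83037807/355736905 + 35964) + 98720) = 1/(12793639013613/355736905 + 98720) = 1/(47911986275213/355736905) = 355736905/47911986275213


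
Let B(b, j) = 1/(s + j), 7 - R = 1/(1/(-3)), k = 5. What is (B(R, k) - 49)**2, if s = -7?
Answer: 9801/4 ≈ 2450.3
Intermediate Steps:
R = 10 (R = 7 - 1/(1/(-3)) = 7 - 1/(-1/3) = 7 - 1*(-3) = 7 + 3 = 10)
B(b, j) = 1/(-7 + j)
(B(R, k) - 49)**2 = (1/(-7 + 5) - 49)**2 = (1/(-2) - 49)**2 = (-1/2 - 49)**2 = (-99/2)**2 = 9801/4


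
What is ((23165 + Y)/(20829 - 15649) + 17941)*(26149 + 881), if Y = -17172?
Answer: 251217828219/518 ≈ 4.8498e+8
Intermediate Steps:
((23165 + Y)/(20829 - 15649) + 17941)*(26149 + 881) = ((23165 - 17172)/(20829 - 15649) + 17941)*(26149 + 881) = (5993/5180 + 17941)*27030 = (92940373/5180)*27030 = 251217828219/518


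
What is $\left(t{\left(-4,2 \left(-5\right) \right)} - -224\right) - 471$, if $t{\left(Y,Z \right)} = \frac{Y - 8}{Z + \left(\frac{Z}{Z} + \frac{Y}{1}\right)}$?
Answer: $- \frac{3199}{13} \approx -246.08$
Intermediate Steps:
$t{\left(Y,Z \right)} = \frac{-8 + Y}{1 + Y + Z}$ ($t{\left(Y,Z \right)} = \frac{-8 + Y}{Z + \left(1 + Y 1\right)} = \frac{-8 + Y}{Z + \left(1 + Y\right)} = \frac{-8 + Y}{1 + Y + Z}$)
$\left(t{\left(-4,2 \left(-5\right) \right)} - -224\right) - 471 = \left(\frac{-8 - 4}{1 - 4 + 2 \left(-5\right)} - -224\right) - 471 = \left(\frac{1}{1 - 4 - 10} \left(-12\right) + 224\right) - 471 = \left(\frac{1}{-13} \left(-12\right) + 224\right) - 471 = \left(\left(- \frac{1}{13}\right) \left(-12\right) + 224\right) - 471 = \left(\frac{12}{13} + 224\right) - 471 = \frac{2924}{13} - 471 = - \frac{3199}{13}$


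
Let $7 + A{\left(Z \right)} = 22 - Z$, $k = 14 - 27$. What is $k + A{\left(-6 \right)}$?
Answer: $8$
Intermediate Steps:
$k = -13$
$A{\left(Z \right)} = 15 - Z$ ($A{\left(Z \right)} = -7 - \left(-22 + Z\right) = 15 - Z$)
$k + A{\left(-6 \right)} = -13 + \left(15 - -6\right) = -13 + \left(15 + 6\right) = -13 + 21 = 8$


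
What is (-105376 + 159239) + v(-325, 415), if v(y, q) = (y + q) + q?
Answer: 54368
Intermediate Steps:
v(y, q) = y + 2*q (v(y, q) = (q + y) + q = y + 2*q)
(-105376 + 159239) + v(-325, 415) = (-105376 + 159239) + (-325 + 2*415) = 53863 + (-325 + 830) = 53863 + 505 = 54368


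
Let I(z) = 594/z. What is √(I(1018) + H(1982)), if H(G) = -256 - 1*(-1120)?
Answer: 9*√2765397/509 ≈ 29.404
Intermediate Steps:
H(G) = 864 (H(G) = -256 + 1120 = 864)
√(I(1018) + H(1982)) = √(594/1018 + 864) = √(594*(1/1018) + 864) = √(297/509 + 864) = √(440073/509) = 9*√2765397/509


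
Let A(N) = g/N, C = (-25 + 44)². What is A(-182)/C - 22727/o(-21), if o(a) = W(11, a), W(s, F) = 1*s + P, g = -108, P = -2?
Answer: -746604191/295659 ≈ -2525.2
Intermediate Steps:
W(s, F) = -2 + s (W(s, F) = 1*s - 2 = s - 2 = -2 + s)
o(a) = 9 (o(a) = -2 + 11 = 9)
C = 361 (C = 19² = 361)
A(N) = -108/N
A(-182)/C - 22727/o(-21) = -108/(-182)/361 - 22727/9 = -108*(-1/182)*(1/361) - 22727*⅑ = (54/91)*(1/361) - 22727/9 = 54/32851 - 22727/9 = -746604191/295659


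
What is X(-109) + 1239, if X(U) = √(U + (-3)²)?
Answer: 1239 + 10*I ≈ 1239.0 + 10.0*I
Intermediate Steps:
X(U) = √(9 + U) (X(U) = √(U + 9) = √(9 + U))
X(-109) + 1239 = √(9 - 109) + 1239 = √(-100) + 1239 = 10*I + 1239 = 1239 + 10*I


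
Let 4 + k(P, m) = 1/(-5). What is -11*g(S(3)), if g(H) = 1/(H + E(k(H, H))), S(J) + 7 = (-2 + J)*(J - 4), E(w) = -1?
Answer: 11/9 ≈ 1.2222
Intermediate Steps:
k(P, m) = -21/5 (k(P, m) = -4 + 1/(-5) = -4 - 1/5 = -21/5)
S(J) = -7 + (-4 + J)*(-2 + J) (S(J) = -7 + (-2 + J)*(J - 4) = -7 + (-2 + J)*(-4 + J) = -7 + (-4 + J)*(-2 + J))
g(H) = 1/(-1 + H) (g(H) = 1/(H - 1) = 1/(-1 + H))
-11*g(S(3)) = -11/(-1 + (1 + 3**2 - 6*3)) = -11/(-1 + (1 + 9 - 18)) = -11/(-1 - 8) = -11/(-9) = -11*(-1/9) = 11/9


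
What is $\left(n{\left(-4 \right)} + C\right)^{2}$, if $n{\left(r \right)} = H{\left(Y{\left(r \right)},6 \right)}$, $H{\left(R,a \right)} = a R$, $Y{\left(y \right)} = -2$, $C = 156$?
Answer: $20736$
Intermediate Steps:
$H{\left(R,a \right)} = R a$
$n{\left(r \right)} = -12$ ($n{\left(r \right)} = \left(-2\right) 6 = -12$)
$\left(n{\left(-4 \right)} + C\right)^{2} = \left(-12 + 156\right)^{2} = 144^{2} = 20736$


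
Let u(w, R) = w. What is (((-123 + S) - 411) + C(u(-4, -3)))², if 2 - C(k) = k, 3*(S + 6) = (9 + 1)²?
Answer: 2256004/9 ≈ 2.5067e+5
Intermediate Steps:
S = 82/3 (S = -6 + (9 + 1)²/3 = -6 + (⅓)*10² = -6 + (⅓)*100 = -6 + 100/3 = 82/3 ≈ 27.333)
C(k) = 2 - k
(((-123 + S) - 411) + C(u(-4, -3)))² = (((-123 + 82/3) - 411) + (2 - 1*(-4)))² = ((-287/3 - 411) + (2 + 4))² = (-1520/3 + 6)² = (-1502/3)² = 2256004/9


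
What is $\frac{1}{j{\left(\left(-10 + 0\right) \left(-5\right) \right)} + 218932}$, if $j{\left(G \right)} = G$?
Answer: $\frac{1}{218982} \approx 4.5666 \cdot 10^{-6}$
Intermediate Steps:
$\frac{1}{j{\left(\left(-10 + 0\right) \left(-5\right) \right)} + 218932} = \frac{1}{\left(-10 + 0\right) \left(-5\right) + 218932} = \frac{1}{\left(-10\right) \left(-5\right) + 218932} = \frac{1}{50 + 218932} = \frac{1}{218982}$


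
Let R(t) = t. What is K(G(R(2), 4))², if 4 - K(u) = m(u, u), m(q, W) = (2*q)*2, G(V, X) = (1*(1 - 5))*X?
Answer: 4624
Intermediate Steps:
G(V, X) = -4*X (G(V, X) = (1*(-4))*X = -4*X)
m(q, W) = 4*q
K(u) = 4 - 4*u
K(G(R(2), 4))² = (4 - (-16)*4)² = (4 - 4*(-16))² = (4 + 64)² = 68² = 4624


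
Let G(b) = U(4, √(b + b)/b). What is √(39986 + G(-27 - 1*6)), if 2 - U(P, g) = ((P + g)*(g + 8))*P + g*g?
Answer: √(43407870 + 1584*I*√66)/33 ≈ 199.65 + 0.029594*I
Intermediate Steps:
U(P, g) = 2 - g² - P*(8 + g)*(P + g) (U(P, g) = 2 - (((P + g)*(g + 8))*P + g*g) = 2 - (((P + g)*(8 + g))*P + g²) = 2 - (((8 + g)*(P + g))*P + g²) = 2 - (P*(8 + g)*(P + g) + g²) = 2 - (g² + P*(8 + g)*(P + g)) = 2 + (-g² - P*(8 + g)*(P + g)) = 2 - g² - P*(8 + g)*(P + g))
G(b) = -126 - 10/b - 48*√2/√b (G(b) = 2 - (√(b + b)/b)² - 8*4² - 1*4*(√(b + b)/b)² - 1*√(b + b)/b*4² - 8*4*√(b + b)/b = 2 - (√(2*b)/b)² - 8*16 - 1*4*(√(2*b)/b)² - 1*√(2*b)/b*16 - 8*4*√(2*b)/b = 2 - ((√2*√b)/b)² - 128 - 1*4*((√2*√b)/b)² - 1*(√2*√b)/b*16 - 8*4*(√2*√b)/b = 2 - (√2/√b)² - 128 - 1*4*(√2/√b)² - 1*√2/√b*16 - 8*4*√2/√b = 2 - 2/b - 128 - 1*4*2/b - 16*√2/√b - 32*√2/√b = 2 - 2/b - 128 - 8/b - 16*√2/√b - 32*√2/√b = -126 - 10/b - 48*√2/√b)
√(39986 + G(-27 - 1*6)) = √(39986 + (-126 - 10/(-27 - 1*6) - 48*√2/√(-27 - 1*6))) = √(39986 + (-126 - 10/(-27 - 6) - 48*√2/√(-27 - 6))) = √(39986 + (-126 - 10/(-33) - 48*√2/√(-33))) = √(39986 + (-126 - 10*(-1/33) - 48*√2*(-I*√33/33))) = √(39986 + (-126 + 10/33 + 16*I*√66/11)) = √(39986 + (-4148/33 + 16*I*√66/11)) = √(1315390/33 + 16*I*√66/11)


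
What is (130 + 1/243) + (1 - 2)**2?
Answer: 31834/243 ≈ 131.00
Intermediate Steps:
(130 + 1/243) + (1 - 2)**2 = (130 + 1/243) + (-1)**2 = 31591/243 + 1 = 31834/243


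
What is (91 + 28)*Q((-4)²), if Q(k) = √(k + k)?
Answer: 476*√2 ≈ 673.17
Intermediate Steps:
Q(k) = √2*√k (Q(k) = √(2*k) = √2*√k)
(91 + 28)*Q((-4)²) = (91 + 28)*(√2*√((-4)²)) = 119*(√2*√16) = 119*(√2*4) = 119*(4*√2) = 476*√2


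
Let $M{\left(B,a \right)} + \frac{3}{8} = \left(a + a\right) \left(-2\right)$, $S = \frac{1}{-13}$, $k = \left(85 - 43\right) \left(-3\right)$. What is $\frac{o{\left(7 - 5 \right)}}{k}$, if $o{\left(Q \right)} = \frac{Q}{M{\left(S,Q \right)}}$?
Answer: $\frac{8}{4221} \approx 0.0018953$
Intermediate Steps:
$k = -126$ ($k = 42 \left(-3\right) = -126$)
$S = - \frac{1}{13} \approx -0.076923$
$M{\left(B,a \right)} = - \frac{3}{8} - 4 a$ ($M{\left(B,a \right)} = - \frac{3}{8} + \left(a + a\right) \left(-2\right) = - \frac{3}{8} + 2 a \left(-2\right) = - \frac{3}{8} - 4 a$)
$o{\left(Q \right)} = \frac{Q}{- \frac{3}{8} - 4 Q}$
$\frac{o{\left(7 - 5 \right)}}{k} = \frac{\left(-8\right) \left(7 - 5\right) \frac{1}{3 + 32 \left(7 - 5\right)}}{-126} = - \frac{8 \left(7 - 5\right)}{3 + 32 \left(7 - 5\right)} \left(- \frac{1}{126}\right) = \left(-8\right) 2 \frac{1}{3 + 32 \cdot 2} \left(- \frac{1}{126}\right) = \left(-8\right) 2 \frac{1}{3 + 64} \left(- \frac{1}{126}\right) = \left(-8\right) 2 \cdot \frac{1}{67} \left(- \frac{1}{126}\right) = \left(- \frac{16}{67}\right) \left(- \frac{1}{126}\right) = \frac{8}{4221}$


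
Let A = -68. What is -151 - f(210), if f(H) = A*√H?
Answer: -151 + 68*√210 ≈ 834.41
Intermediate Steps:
f(H) = -68*√H
-151 - f(210) = -151 - (-68)*√210 = -151 + 68*√210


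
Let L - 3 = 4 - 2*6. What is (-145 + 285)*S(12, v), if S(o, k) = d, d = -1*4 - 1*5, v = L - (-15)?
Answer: -1260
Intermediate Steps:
L = -5 (L = 3 + (4 - 2*6) = 3 + (4 - 12) = 3 - 8 = -5)
v = 10 (v = -5 - (-15) = -5 - 3*(-5) = -5 + 15 = 10)
d = -9 (d = -4 - 5 = -9)
S(o, k) = -9
(-145 + 285)*S(12, v) = (-145 + 285)*(-9) = 140*(-9) = -1260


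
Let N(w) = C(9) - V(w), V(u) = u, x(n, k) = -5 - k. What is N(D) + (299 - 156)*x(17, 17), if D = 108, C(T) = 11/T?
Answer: -29275/9 ≈ -3252.8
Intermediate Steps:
N(w) = 11/9 - w
N(D) + (299 - 156)*x(17, 17) = (11/9 - 1*108) + (299 - 156)*(-5 - 1*17) = (11/9 - 108) + 143*(-5 - 17) = -961/9 + 143*(-22) = -961/9 - 3146 = -29275/9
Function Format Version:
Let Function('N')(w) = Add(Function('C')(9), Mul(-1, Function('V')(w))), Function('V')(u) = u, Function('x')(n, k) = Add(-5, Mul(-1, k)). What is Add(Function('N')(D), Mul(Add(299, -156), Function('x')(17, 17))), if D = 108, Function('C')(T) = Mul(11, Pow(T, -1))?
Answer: Rational(-29275, 9) ≈ -3252.8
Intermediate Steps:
Function('N')(w) = Add(Rational(11, 9), Mul(-1, w)) (Function('N')(w) = Add(Mul(11, Pow(9, -1)), Mul(-1, w)) = Add(Mul(11, Rational(1, 9)), Mul(-1, w)) = Add(Rational(11, 9), Mul(-1, w)))
Add(Function('N')(D), Mul(Add(299, -156), Function('x')(17, 17))) = Add(Add(Rational(11, 9), Mul(-1, 108)), Mul(Add(299, -156), Add(-5, Mul(-1, 17)))) = Add(Add(Rational(11, 9), -108), Mul(143, Add(-5, -17))) = Add(Rational(-961, 9), Mul(143, -22)) = Add(Rational(-961, 9), -3146) = Rational(-29275, 9)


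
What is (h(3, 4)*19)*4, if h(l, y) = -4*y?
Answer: -1216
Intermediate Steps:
(h(3, 4)*19)*4 = (-4*4*19)*4 = -16*19*4 = -304*4 = -1216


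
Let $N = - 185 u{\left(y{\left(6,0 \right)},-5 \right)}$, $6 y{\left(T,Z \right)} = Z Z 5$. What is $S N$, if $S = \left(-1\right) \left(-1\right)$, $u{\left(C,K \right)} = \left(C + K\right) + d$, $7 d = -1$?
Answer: $\frac{6660}{7} \approx 951.43$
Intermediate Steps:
$d = - \frac{1}{7}$ ($d = \frac{1}{7} \left(-1\right) = - \frac{1}{7} \approx -0.14286$)
$y{\left(T,Z \right)} = \frac{5 Z^{2}}{6}$ ($y{\left(T,Z \right)} = \frac{Z Z 5}{6} = \frac{Z^{2} \cdot 5}{6} = \frac{5 Z^{2}}{6}$)
$u{\left(C,K \right)} = - \frac{1}{7} + C + K$ ($u{\left(C,K \right)} = \left(C + K\right) - \frac{1}{7} = - \frac{1}{7} + C + K$)
$S = 1$
$N = \frac{6660}{7}$ ($N = - 185 \left(- \frac{1}{7} + \frac{5 \cdot 0^{2}}{6} - 5\right) = - 185 \left(- \frac{1}{7} + \frac{5}{6} \cdot 0 - 5\right) = - 185 \left(- \frac{1}{7} + 0 - 5\right) = \left(-185\right) \left(- \frac{36}{7}\right) = \frac{6660}{7} \approx 951.43$)
$S N = 1 \cdot \frac{6660}{7} = \frac{6660}{7}$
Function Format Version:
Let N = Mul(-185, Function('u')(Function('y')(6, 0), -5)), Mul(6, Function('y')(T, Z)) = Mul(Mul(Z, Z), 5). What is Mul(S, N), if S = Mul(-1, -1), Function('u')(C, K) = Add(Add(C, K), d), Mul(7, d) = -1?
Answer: Rational(6660, 7) ≈ 951.43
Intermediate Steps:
d = Rational(-1, 7) (d = Mul(Rational(1, 7), -1) = Rational(-1, 7) ≈ -0.14286)
Function('y')(T, Z) = Mul(Rational(5, 6), Pow(Z, 2)) (Function('y')(T, Z) = Mul(Rational(1, 6), Mul(Mul(Z, Z), 5)) = Mul(Rational(1, 6), Mul(Pow(Z, 2), 5)) = Mul(Rational(1, 6), Mul(5, Pow(Z, 2))) = Mul(Rational(5, 6), Pow(Z, 2)))
Function('u')(C, K) = Add(Rational(-1, 7), C, K) (Function('u')(C, K) = Add(Add(C, K), Rational(-1, 7)) = Add(Rational(-1, 7), C, K))
S = 1
N = Rational(6660, 7) (N = Mul(-185, Add(Rational(-1, 7), Mul(Rational(5, 6), Pow(0, 2)), -5)) = Mul(-185, Add(Rational(-1, 7), Mul(Rational(5, 6), 0), -5)) = Mul(-185, Add(Rational(-1, 7), 0, -5)) = Mul(-185, Rational(-36, 7)) = Rational(6660, 7) ≈ 951.43)
Mul(S, N) = Mul(1, Rational(6660, 7)) = Rational(6660, 7)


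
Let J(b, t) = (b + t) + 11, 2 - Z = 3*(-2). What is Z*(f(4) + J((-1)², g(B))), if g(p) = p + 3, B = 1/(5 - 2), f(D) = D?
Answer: 464/3 ≈ 154.67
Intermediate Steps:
Z = 8 (Z = 2 - 3*(-2) = 2 - 1*(-6) = 2 + 6 = 8)
B = ⅓ (B = 1/3 = ⅓ ≈ 0.33333)
g(p) = 3 + p
J(b, t) = 11 + b + t
Z*(f(4) + J((-1)², g(B))) = 8*(4 + (11 + (-1)² + (3 + ⅓))) = 8*(4 + (11 + 1 + 10/3)) = 8*(4 + 46/3) = 8*(58/3) = 464/3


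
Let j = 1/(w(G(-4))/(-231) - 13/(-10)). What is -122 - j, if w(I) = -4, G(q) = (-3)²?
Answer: -373556/3043 ≈ -122.76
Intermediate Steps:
G(q) = 9
j = 2310/3043 (j = 1/(-4/(-231) - 13/(-10)) = 1/(-4*(-1/231) - 13*(-⅒)) = 1/(4/231 + 13/10) = 1/(3043/2310) = 2310/3043 ≈ 0.75912)
-122 - j = -122 - 1*2310/3043 = -122 - 2310/3043 = -373556/3043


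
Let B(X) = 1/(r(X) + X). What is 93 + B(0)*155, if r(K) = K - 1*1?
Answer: -62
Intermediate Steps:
r(K) = -1 + K (r(K) = K - 1 = -1 + K)
B(X) = 1/(-1 + 2*X) (B(X) = 1/((-1 + X) + X) = 1/(-1 + 2*X))
93 + B(0)*155 = 93 + 155/(-1 + 2*0) = 93 + 155/(-1 + 0) = 93 + 155/(-1) = 93 - 1*155 = 93 - 155 = -62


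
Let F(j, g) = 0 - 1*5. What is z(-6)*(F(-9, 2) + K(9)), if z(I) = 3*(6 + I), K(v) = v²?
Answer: 0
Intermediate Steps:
z(I) = 18 + 3*I
F(j, g) = -5 (F(j, g) = 0 - 5 = -5)
z(-6)*(F(-9, 2) + K(9)) = (18 + 3*(-6))*(-5 + 9²) = (18 - 18)*(-5 + 81) = 0*76 = 0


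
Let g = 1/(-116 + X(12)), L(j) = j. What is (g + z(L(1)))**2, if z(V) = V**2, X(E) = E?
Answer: 10609/10816 ≈ 0.98086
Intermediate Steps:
g = -1/104 (g = 1/(-116 + 12) = 1/(-104) = -1/104 ≈ -0.0096154)
(g + z(L(1)))**2 = (-1/104 + 1**2)**2 = (-1/104 + 1)**2 = (103/104)**2 = 10609/10816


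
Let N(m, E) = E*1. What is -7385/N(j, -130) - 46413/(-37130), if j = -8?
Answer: 14011937/241345 ≈ 58.058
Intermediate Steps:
N(m, E) = E
-7385/N(j, -130) - 46413/(-37130) = -7385/(-130) - 46413/(-37130) = -7385*(-1/130) - 46413*(-1/37130) = 1477/26 + 46413/37130 = 14011937/241345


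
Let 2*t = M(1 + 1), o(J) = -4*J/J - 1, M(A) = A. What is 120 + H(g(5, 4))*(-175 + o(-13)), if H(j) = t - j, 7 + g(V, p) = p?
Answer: -600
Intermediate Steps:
o(J) = -5 (o(J) = -4*1 - 1 = -4 - 1 = -5)
t = 1 (t = (1 + 1)/2 = (½)*2 = 1)
g(V, p) = -7 + p
H(j) = 1 - j
120 + H(g(5, 4))*(-175 + o(-13)) = 120 + (1 - (-7 + 4))*(-175 - 5) = 120 + (1 - 1*(-3))*(-180) = 120 + (1 + 3)*(-180) = 120 + 4*(-180) = 120 - 720 = -600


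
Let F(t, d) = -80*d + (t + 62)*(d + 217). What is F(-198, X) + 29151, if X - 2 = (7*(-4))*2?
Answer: 11303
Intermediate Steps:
X = -54 (X = 2 + (7*(-4))*2 = 2 - 28*2 = 2 - 56 = -54)
F(t, d) = -80*d + (62 + t)*(217 + d)
F(-198, X) + 29151 = (13454 - 18*(-54) + 217*(-198) - 54*(-198)) + 29151 = (13454 + 972 - 42966 + 10692) + 29151 = -17848 + 29151 = 11303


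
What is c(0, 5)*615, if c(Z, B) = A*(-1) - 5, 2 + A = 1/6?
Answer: -3895/2 ≈ -1947.5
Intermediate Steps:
A = -11/6 (A = -2 + 1/6 = -2 + ⅙ = -11/6 ≈ -1.8333)
c(Z, B) = -19/6 (c(Z, B) = -11/6*(-1) - 5 = 11/6 - 5 = -19/6)
c(0, 5)*615 = -19/6*615 = -3895/2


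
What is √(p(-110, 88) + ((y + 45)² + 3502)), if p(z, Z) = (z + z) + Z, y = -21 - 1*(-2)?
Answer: 17*√14 ≈ 63.608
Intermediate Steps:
y = -19 (y = -21 + 2 = -19)
p(z, Z) = Z + 2*z (p(z, Z) = 2*z + Z = Z + 2*z)
√(p(-110, 88) + ((y + 45)² + 3502)) = √((88 + 2*(-110)) + ((-19 + 45)² + 3502)) = √((88 - 220) + (26² + 3502)) = √(-132 + (676 + 3502)) = √(-132 + 4178) = √4046 = 17*√14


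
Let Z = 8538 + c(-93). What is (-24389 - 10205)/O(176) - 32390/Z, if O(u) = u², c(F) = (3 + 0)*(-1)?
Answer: -129857243/26438016 ≈ -4.9118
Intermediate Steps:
c(F) = -3 (c(F) = 3*(-1) = -3)
Z = 8535 (Z = 8538 - 3 = 8535)
(-24389 - 10205)/O(176) - 32390/Z = (-24389 - 10205)/(176²) - 32390/8535 = -34594/30976 - 32390*1/8535 = -34594*1/30976 - 6478/1707 = -17297/15488 - 6478/1707 = -129857243/26438016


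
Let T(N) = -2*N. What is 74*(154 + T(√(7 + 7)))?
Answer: 11396 - 148*√14 ≈ 10842.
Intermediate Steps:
74*(154 + T(√(7 + 7))) = 74*(154 - 2*√(7 + 7)) = 74*(154 - 2*√14) = 11396 - 148*√14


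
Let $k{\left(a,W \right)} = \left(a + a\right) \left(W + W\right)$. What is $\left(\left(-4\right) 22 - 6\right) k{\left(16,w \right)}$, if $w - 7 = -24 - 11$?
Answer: $168448$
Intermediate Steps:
$w = -28$ ($w = 7 - 35 = -28$)
$k{\left(a,W \right)} = 4 W a$ ($k{\left(a,W \right)} = 2 a 2 W = 4 W a$)
$\left(\left(-4\right) 22 - 6\right) k{\left(16,w \right)} = \left(\left(-4\right) 22 - 6\right) 4 \left(-28\right) 16 = \left(-88 - 6\right) \left(-1792\right) = \left(-94\right) \left(-1792\right) = 168448$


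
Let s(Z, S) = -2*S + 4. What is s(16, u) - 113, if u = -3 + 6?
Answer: -115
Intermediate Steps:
u = 3
s(Z, S) = 4 - 2*S
s(16, u) - 113 = (4 - 2*3) - 113 = (4 - 6) - 113 = -2 - 113 = -115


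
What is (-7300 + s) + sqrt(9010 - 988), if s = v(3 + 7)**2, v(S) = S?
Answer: -7200 + sqrt(8022) ≈ -7110.4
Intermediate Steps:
s = 100 (s = (3 + 7)**2 = 10**2 = 100)
(-7300 + s) + sqrt(9010 - 988) = (-7300 + 100) + sqrt(9010 - 988) = -7200 + sqrt(8022)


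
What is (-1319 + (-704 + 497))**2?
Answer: 2328676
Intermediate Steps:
(-1319 + (-704 + 497))**2 = (-1319 - 207)**2 = (-1526)**2 = 2328676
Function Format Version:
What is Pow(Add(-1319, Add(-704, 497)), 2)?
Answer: 2328676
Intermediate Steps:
Pow(Add(-1319, Add(-704, 497)), 2) = Pow(Add(-1319, -207), 2) = Pow(-1526, 2) = 2328676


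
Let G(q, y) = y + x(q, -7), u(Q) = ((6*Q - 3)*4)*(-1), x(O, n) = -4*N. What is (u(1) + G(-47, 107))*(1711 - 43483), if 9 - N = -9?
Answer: -960756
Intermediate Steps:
N = 18 (N = 9 - 1*(-9) = 9 + 9 = 18)
x(O, n) = -72 (x(O, n) = -4*18 = -72)
u(Q) = 12 - 24*Q (u(Q) = ((-3 + 6*Q)*4)*(-1) = (-12 + 24*Q)*(-1) = 12 - 24*Q)
G(q, y) = -72 + y (G(q, y) = y - 72 = -72 + y)
(u(1) + G(-47, 107))*(1711 - 43483) = ((12 - 24*1) + (-72 + 107))*(1711 - 43483) = ((12 - 24) + 35)*(-41772) = (-12 + 35)*(-41772) = 23*(-41772) = -960756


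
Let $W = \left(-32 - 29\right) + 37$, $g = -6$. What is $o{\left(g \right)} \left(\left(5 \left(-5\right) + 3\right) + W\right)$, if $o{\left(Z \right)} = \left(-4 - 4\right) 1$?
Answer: $368$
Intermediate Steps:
$W = -24$ ($W = -61 + 37 = -24$)
$o{\left(Z \right)} = -8$ ($o{\left(Z \right)} = \left(-8\right) 1 = -8$)
$o{\left(g \right)} \left(\left(5 \left(-5\right) + 3\right) + W\right) = - 8 \left(\left(5 \left(-5\right) + 3\right) - 24\right) = - 8 \left(\left(-25 + 3\right) - 24\right) = - 8 \left(-22 - 24\right) = \left(-8\right) \left(-46\right) = 368$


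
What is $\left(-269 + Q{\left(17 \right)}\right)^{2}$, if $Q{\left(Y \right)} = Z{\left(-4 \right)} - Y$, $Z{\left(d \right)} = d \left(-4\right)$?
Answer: $72900$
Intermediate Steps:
$Z{\left(d \right)} = - 4 d$
$Q{\left(Y \right)} = 16 - Y$ ($Q{\left(Y \right)} = \left(-4\right) \left(-4\right) - Y = 16 - Y$)
$\left(-269 + Q{\left(17 \right)}\right)^{2} = \left(-269 + \left(16 - 17\right)\right)^{2} = \left(-269 - 1\right)^{2} = \left(-270\right)^{2} = 72900$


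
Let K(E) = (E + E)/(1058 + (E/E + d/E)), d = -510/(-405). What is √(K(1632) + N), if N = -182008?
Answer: 2*I*√85708853907443710/1372465 ≈ 426.62*I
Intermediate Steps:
d = 34/27 (d = -510*(-1/405) = 34/27 ≈ 1.2593)
K(E) = 2*E/(1059 + 34/(27*E)) (K(E) = (E + E)/(1058 + (E/E + 34/(27*E))) = (2*E)/(1058 + (1 + 34/(27*E))) = (2*E)/(1059 + 34/(27*E)) = 2*E/(1059 + 34/(27*E)))
√(K(1632) + N) = √(54*1632²/(34 + 28593*1632) - 182008) = √(54*2663424/(34 + 46663776) - 182008) = √(54*2663424/46663810 - 182008) = √(54*2663424*(1/46663810) - 182008) = √(4230144/1372465 - 182008) = √(-249795379576/1372465) = 2*I*√85708853907443710/1372465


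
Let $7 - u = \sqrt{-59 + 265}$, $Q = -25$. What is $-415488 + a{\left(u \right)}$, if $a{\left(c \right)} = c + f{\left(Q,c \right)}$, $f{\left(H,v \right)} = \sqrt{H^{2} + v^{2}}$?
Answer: $-415481 + \sqrt{880 - 14 \sqrt{206}} - \sqrt{206} \approx -4.1547 \cdot 10^{5}$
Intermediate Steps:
$u = 7 - \sqrt{206}$ ($u = 7 - \sqrt{-59 + 265} = 7 - \sqrt{206} \approx -7.3527$)
$a{\left(c \right)} = c + \sqrt{625 + c^{2}}$ ($a{\left(c \right)} = c + \sqrt{\left(-25\right)^{2} + c^{2}} = c + \sqrt{625 + c^{2}}$)
$-415488 + a{\left(u \right)} = -415488 + \left(\left(7 - \sqrt{206}\right) + \sqrt{625 + \left(7 - \sqrt{206}\right)^{2}}\right) = -415488 + \left(7 + \sqrt{625 + \left(7 - \sqrt{206}\right)^{2}} - \sqrt{206}\right) = -415481 + \sqrt{625 + \left(7 - \sqrt{206}\right)^{2}} - \sqrt{206}$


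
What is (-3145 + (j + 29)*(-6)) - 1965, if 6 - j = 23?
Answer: -5182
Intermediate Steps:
j = -17 (j = 6 - 1*23 = 6 - 23 = -17)
(-3145 + (j + 29)*(-6)) - 1965 = (-3145 + (-17 + 29)*(-6)) - 1965 = (-3145 + 12*(-6)) - 1965 = (-3145 - 72) - 1965 = -3217 - 1965 = -5182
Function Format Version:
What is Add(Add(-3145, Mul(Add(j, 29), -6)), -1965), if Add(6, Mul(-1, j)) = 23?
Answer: -5182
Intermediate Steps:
j = -17 (j = Add(6, Mul(-1, 23)) = Add(6, -23) = -17)
Add(Add(-3145, Mul(Add(j, 29), -6)), -1965) = Add(Add(-3145, Mul(Add(-17, 29), -6)), -1965) = Add(Add(-3145, Mul(12, -6)), -1965) = Add(Add(-3145, -72), -1965) = Add(-3217, -1965) = -5182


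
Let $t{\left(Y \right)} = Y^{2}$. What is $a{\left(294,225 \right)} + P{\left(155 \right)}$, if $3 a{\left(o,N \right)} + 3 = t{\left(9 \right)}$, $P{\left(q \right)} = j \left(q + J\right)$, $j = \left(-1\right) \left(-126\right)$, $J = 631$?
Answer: $99062$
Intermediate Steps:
$j = 126$
$P{\left(q \right)} = 79506 + 126 q$ ($P{\left(q \right)} = 126 \left(q + 631\right) = 126 \left(631 + q\right) = 79506 + 126 q$)
$a{\left(o,N \right)} = 26$ ($a{\left(o,N \right)} = -1 + \frac{9^{2}}{3} = -1 + \frac{1}{3} \cdot 81 = -1 + 27 = 26$)
$a{\left(294,225 \right)} + P{\left(155 \right)} = 26 + \left(79506 + 126 \cdot 155\right) = 26 + \left(79506 + 19530\right) = 26 + 99036 = 99062$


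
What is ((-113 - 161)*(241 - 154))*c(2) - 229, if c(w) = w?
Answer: -47905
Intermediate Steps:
((-113 - 161)*(241 - 154))*c(2) - 229 = ((-113 - 161)*(241 - 154))*2 - 229 = -274*87*2 - 229 = -23838*2 - 229 = -47676 - 229 = -47905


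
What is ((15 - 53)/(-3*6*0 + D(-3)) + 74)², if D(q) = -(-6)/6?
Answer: 1296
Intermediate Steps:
D(q) = 1 (D(q) = -(-6)/6 = -1*(-1) = 1)
((15 - 53)/(-3*6*0 + D(-3)) + 74)² = ((15 - 53)/(-3*6*0 + 1) + 74)² = (-38/(-18*0 + 1) + 74)² = (-38/(0 + 1) + 74)² = (-38/1 + 74)² = (-38*1 + 74)² = (-38 + 74)² = 36² = 1296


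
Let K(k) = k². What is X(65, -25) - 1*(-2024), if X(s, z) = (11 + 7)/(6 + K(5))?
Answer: 62762/31 ≈ 2024.6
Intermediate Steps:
X(s, z) = 18/31 (X(s, z) = (11 + 7)/(6 + 5²) = 18/(6 + 25) = 18/31)
X(65, -25) - 1*(-2024) = 18/31 - 1*(-2024) = 18/31 + 2024 = 62762/31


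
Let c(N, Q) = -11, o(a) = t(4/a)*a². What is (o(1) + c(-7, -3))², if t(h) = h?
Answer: 49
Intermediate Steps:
o(a) = 4*a (o(a) = (4/a)*a² = 4*a)
(o(1) + c(-7, -3))² = (4*1 - 11)² = (4 - 11)² = (-7)² = 49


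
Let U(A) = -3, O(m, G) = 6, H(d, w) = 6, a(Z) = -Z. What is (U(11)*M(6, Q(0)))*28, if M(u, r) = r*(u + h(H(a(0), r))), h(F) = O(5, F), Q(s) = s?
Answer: 0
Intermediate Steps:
h(F) = 6
M(u, r) = r*(6 + u) (M(u, r) = r*(u + 6) = r*(6 + u))
(U(11)*M(6, Q(0)))*28 = -0*(6 + 6)*28 = -0*12*28 = -3*0*28 = 0*28 = 0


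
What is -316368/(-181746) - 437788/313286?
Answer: 542984650/1581624371 ≈ 0.34331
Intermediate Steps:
-316368/(-181746) - 437788/313286 = -316368*(-1/181746) - 437788*1/313286 = 17576/10097 - 218894/156643 = 542984650/1581624371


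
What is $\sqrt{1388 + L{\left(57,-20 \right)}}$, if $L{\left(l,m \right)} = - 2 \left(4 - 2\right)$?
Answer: $2 \sqrt{346} \approx 37.202$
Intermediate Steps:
$L{\left(l,m \right)} = -4$ ($L{\left(l,m \right)} = \left(-2\right) 2 = -4$)
$\sqrt{1388 + L{\left(57,-20 \right)}} = \sqrt{1388 - 4} = \sqrt{1384} = 2 \sqrt{346}$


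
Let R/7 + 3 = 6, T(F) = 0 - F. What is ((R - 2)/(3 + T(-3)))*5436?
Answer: 17214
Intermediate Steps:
T(F) = -F
R = 21 (R = -21 + 7*6 = -21 + 42 = 21)
((R - 2)/(3 + T(-3)))*5436 = ((21 - 2)/(3 - 1*(-3)))*5436 = (19/(3 + 3))*5436 = (19/6)*5436 = 17214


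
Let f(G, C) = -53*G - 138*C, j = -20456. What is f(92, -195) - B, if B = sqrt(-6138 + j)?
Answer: 22034 - I*sqrt(26594) ≈ 22034.0 - 163.08*I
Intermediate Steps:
f(G, C) = -138*C - 53*G
B = I*sqrt(26594) (B = sqrt(-6138 - 20456) = sqrt(-26594) = I*sqrt(26594) ≈ 163.08*I)
f(92, -195) - B = (-138*(-195) - 53*92) - I*sqrt(26594) = (26910 - 4876) - I*sqrt(26594) = 22034 - I*sqrt(26594)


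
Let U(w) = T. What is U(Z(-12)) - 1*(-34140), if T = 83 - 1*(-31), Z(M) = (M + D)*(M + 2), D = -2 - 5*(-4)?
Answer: 34254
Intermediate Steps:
D = 18 (D = -2 + 20 = 18)
Z(M) = (2 + M)*(18 + M) (Z(M) = (M + 18)*(M + 2) = (18 + M)*(2 + M) = (2 + M)*(18 + M))
T = 114 (T = 83 + 31 = 114)
U(w) = 114
U(Z(-12)) - 1*(-34140) = 114 - 1*(-34140) = 114 + 34140 = 34254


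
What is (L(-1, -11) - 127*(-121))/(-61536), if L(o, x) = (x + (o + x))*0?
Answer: -15367/61536 ≈ -0.24972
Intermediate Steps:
L(o, x) = 0 (L(o, x) = (o + 2*x)*0 = 0)
(L(-1, -11) - 127*(-121))/(-61536) = (0 - 127*(-121))/(-61536) = (0 + 15367)*(-1/61536) = 15367*(-1/61536) = -15367/61536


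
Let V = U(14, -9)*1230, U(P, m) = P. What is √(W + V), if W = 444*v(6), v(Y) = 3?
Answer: 2*√4638 ≈ 136.21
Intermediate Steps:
V = 17220 (V = 14*1230 = 17220)
W = 1332 (W = 444*3 = 1332)
√(W + V) = √(1332 + 17220) = √18552 = 2*√4638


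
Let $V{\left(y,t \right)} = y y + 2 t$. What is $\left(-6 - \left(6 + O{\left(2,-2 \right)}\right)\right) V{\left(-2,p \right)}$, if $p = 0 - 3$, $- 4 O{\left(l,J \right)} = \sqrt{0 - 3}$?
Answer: $24 - \frac{i \sqrt{3}}{2} \approx 24.0 - 0.86602 i$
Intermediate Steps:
$O{\left(l,J \right)} = - \frac{i \sqrt{3}}{4}$ ($O{\left(l,J \right)} = - \frac{\sqrt{0 - 3}}{4} = - \frac{\sqrt{-3}}{4} = - \frac{i \sqrt{3}}{4}$)
$p = -3$ ($p = 0 - 3 = -3$)
$V{\left(y,t \right)} = y^{2} + 2 t$
$\left(-6 - \left(6 + O{\left(2,-2 \right)}\right)\right) V{\left(-2,p \right)} = \left(-6 - \left(6 - \frac{i \sqrt{3}}{4}\right)\right) \left(\left(-2\right)^{2} + 2 \left(-3\right)\right) = \left(-6 - \left(6 - \frac{i \sqrt{3}}{4}\right)\right) \left(4 - 6\right) = \left(-12 + \frac{i \sqrt{3}}{4}\right) \left(-2\right) = 24 - \frac{i \sqrt{3}}{2}$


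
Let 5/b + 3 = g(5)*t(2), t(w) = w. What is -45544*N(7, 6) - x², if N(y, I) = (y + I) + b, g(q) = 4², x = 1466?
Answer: -79723332/29 ≈ -2.7491e+6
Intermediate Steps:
g(q) = 16
b = 5/29 (b = 5/(-3 + 16*2) = 5/(-3 + 32) = 5/29 ≈ 0.17241)
N(y, I) = 5/29 + I + y (N(y, I) = (y + I) + 5/29 = (I + y) + 5/29 = 5/29 + I + y)
-45544*N(7, 6) - x² = -45544*(5/29 + 6 + 7) - 1*1466² = -45544*382/29 - 1*2149156 = -17397808/29 - 2149156 = -79723332/29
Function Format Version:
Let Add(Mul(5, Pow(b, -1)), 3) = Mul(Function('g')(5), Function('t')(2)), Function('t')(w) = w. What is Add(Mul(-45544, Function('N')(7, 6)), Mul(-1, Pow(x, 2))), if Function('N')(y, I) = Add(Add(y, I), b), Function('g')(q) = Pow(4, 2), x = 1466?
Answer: Rational(-79723332, 29) ≈ -2.7491e+6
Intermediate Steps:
Function('g')(q) = 16
b = Rational(5, 29) (b = Mul(5, Pow(Add(-3, Mul(16, 2)), -1)) = Mul(5, Pow(Add(-3, 32), -1)) = Mul(5, Pow(29, -1)) = Mul(5, Rational(1, 29)) = Rational(5, 29) ≈ 0.17241)
Function('N')(y, I) = Add(Rational(5, 29), I, y) (Function('N')(y, I) = Add(Add(y, I), Rational(5, 29)) = Add(Add(I, y), Rational(5, 29)) = Add(Rational(5, 29), I, y))
Add(Mul(-45544, Function('N')(7, 6)), Mul(-1, Pow(x, 2))) = Add(Mul(-45544, Add(Rational(5, 29), 6, 7)), Mul(-1, Pow(1466, 2))) = Add(Mul(-45544, Rational(382, 29)), Mul(-1, 2149156)) = Add(Rational(-17397808, 29), -2149156) = Rational(-79723332, 29)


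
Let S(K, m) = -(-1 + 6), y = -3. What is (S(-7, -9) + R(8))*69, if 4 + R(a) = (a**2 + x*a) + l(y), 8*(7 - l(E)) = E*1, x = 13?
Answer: 91839/8 ≈ 11480.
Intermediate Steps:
l(E) = 7 - E/8
R(a) = 27/8 + a**2 + 13*a (R(a) = -4 + ((a**2 + 13*a) + (7 - 1/8*(-3))) = -4 + ((a**2 + 13*a) + (7 + 3/8)) = -4 + ((a**2 + 13*a) + 59/8) = -4 + (59/8 + a**2 + 13*a) = 27/8 + a**2 + 13*a)
S(K, m) = -5 (S(K, m) = -1*5 = -5)
(S(-7, -9) + R(8))*69 = (-5 + (27/8 + 8**2 + 13*8))*69 = (-5 + (27/8 + 64 + 104))*69 = (-5 + 1371/8)*69 = (1331/8)*69 = 91839/8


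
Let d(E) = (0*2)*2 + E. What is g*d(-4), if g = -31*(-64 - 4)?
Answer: -8432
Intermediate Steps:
d(E) = E (d(E) = 0*2 + E = 0 + E = E)
g = 2108 (g = -31*(-68) = 2108)
g*d(-4) = 2108*(-4) = -8432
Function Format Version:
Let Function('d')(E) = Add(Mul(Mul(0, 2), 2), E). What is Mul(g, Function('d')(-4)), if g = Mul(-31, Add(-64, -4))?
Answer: -8432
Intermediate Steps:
Function('d')(E) = E (Function('d')(E) = Add(Mul(0, 2), E) = Add(0, E) = E)
g = 2108 (g = Mul(-31, -68) = 2108)
Mul(g, Function('d')(-4)) = Mul(2108, -4) = -8432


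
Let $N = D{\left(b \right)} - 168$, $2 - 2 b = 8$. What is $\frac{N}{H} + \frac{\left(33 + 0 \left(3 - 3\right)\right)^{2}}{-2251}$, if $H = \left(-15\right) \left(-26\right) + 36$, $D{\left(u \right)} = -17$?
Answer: $- \frac{880349}{958926} \approx -0.91806$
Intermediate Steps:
$b = -3$ ($b = 1 - 4 = -3$)
$H = 426$ ($H = 390 + 36 = 426$)
$N = -185$ ($N = -17 - 168 = -185$)
$\frac{N}{H} + \frac{\left(33 + 0 \left(3 - 3\right)\right)^{2}}{-2251} = - \frac{185}{426} + \frac{\left(33 + 0 \left(3 - 3\right)\right)^{2}}{-2251} = \left(-185\right) \frac{1}{426} + \left(33 + 0 \cdot 0\right)^{2} \left(- \frac{1}{2251}\right) = - \frac{185}{426} + \left(33 + 0\right)^{2} \left(- \frac{1}{2251}\right) = - \frac{185}{426} + 33^{2} \left(- \frac{1}{2251}\right) = - \frac{185}{426} + 1089 \left(- \frac{1}{2251}\right) = - \frac{185}{426} - \frac{1089}{2251} = - \frac{880349}{958926}$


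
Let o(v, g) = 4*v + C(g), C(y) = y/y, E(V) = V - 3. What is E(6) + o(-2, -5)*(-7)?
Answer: 52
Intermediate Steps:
E(V) = -3 + V
C(y) = 1
o(v, g) = 1 + 4*v (o(v, g) = 4*v + 1 = 1 + 4*v)
E(6) + o(-2, -5)*(-7) = (-3 + 6) + (1 + 4*(-2))*(-7) = 3 + (1 - 8)*(-7) = 3 - 7*(-7) = 3 + 49 = 52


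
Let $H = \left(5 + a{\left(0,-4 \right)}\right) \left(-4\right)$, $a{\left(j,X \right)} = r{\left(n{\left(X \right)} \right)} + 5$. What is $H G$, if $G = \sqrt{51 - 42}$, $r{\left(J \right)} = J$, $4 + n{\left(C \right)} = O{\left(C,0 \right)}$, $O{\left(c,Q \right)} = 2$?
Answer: $-96$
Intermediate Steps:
$n{\left(C \right)} = -2$ ($n{\left(C \right)} = -4 + 2 = -2$)
$a{\left(j,X \right)} = 3$ ($a{\left(j,X \right)} = -2 + 5 = 3$)
$G = 3$ ($G = \sqrt{9} = 3$)
$H = -32$ ($H = \left(5 + 3\right) \left(-4\right) = 8 \left(-4\right) = -32$)
$H G = \left(-32\right) 3 = -96$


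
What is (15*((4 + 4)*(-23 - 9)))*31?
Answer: -119040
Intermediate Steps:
(15*((4 + 4)*(-23 - 9)))*31 = (15*(8*(-32)))*31 = (15*(-256))*31 = -3840*31 = -119040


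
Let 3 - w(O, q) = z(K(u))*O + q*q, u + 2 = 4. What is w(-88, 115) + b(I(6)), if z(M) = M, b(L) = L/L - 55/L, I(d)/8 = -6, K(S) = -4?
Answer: -651449/48 ≈ -13572.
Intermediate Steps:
u = 2 (u = -2 + 4 = 2)
I(d) = -48 (I(d) = 8*(-6) = -48)
b(L) = 1 - 55/L
w(O, q) = 3 - q² + 4*O (w(O, q) = 3 - (-4*O + q*q) = 3 - (-4*O + q²) = 3 - (q² - 4*O) = 3 + (-q² + 4*O) = 3 - q² + 4*O)
w(-88, 115) + b(I(6)) = (3 - 1*115² + 4*(-88)) + (-55 - 48)/(-48) = (3 - 1*13225 - 352) - 1/48*(-103) = (3 - 13225 - 352) + 103/48 = -13574 + 103/48 = -651449/48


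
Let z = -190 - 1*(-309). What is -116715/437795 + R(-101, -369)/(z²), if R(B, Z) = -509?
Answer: -375127754/1239922999 ≈ -0.30254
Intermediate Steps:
z = 119 (z = -190 + 309 = 119)
-116715/437795 + R(-101, -369)/(z²) = -116715/437795 - 509/(119²) = -116715*1/437795 - 509/14161 = -23343/87559 - 509*1/14161 = -23343/87559 - 509/14161 = -375127754/1239922999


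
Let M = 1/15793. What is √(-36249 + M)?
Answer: 2*I*√2260295960402/15793 ≈ 190.39*I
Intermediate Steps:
M = 1/15793 ≈ 6.3319e-5
√(-36249 + M) = √(-36249 + 1/15793) = √(-572480456/15793) = 2*I*√2260295960402/15793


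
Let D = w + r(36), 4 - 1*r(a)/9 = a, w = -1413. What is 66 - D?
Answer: 1767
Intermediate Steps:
r(a) = 36 - 9*a
D = -1701 (D = -1413 + (36 - 9*36) = -1413 + (36 - 324) = -1413 - 288 = -1701)
66 - D = 66 - 1*(-1701) = 66 + 1701 = 1767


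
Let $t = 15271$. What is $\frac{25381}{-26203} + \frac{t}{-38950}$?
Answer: $- \frac{1388735963}{1020606850} \approx -1.3607$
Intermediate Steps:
$\frac{25381}{-26203} + \frac{t}{-38950} = \frac{25381}{-26203} + \frac{15271}{-38950} = 25381 \left(- \frac{1}{26203}\right) + 15271 \left(- \frac{1}{38950}\right) = - \frac{25381}{26203} - \frac{15271}{38950} = - \frac{1388735963}{1020606850}$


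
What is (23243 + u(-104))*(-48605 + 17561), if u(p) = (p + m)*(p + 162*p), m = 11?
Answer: -49663539276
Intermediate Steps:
u(p) = 163*p*(11 + p) (u(p) = (p + 11)*(p + 162*p) = (11 + p)*(163*p) = 163*p*(11 + p))
(23243 + u(-104))*(-48605 + 17561) = (23243 + 163*(-104)*(11 - 104))*(-48605 + 17561) = (23243 + 163*(-104)*(-93))*(-31044) = (23243 + 1576536)*(-31044) = 1599779*(-31044) = -49663539276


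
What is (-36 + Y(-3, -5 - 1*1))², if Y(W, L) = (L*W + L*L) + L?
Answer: 144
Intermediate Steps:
Y(W, L) = L + L² + L*W (Y(W, L) = (L*W + L²) + L = (L² + L*W) + L = L + L² + L*W)
(-36 + Y(-3, -5 - 1*1))² = (-36 + (-5 - 1*1)*(1 + (-5 - 1*1) - 3))² = (-36 + (-5 - 1)*(1 + (-5 - 1) - 3))² = (-36 - 6*(1 - 6 - 3))² = (-36 - 6*(-8))² = (-36 + 48)² = 12² = 144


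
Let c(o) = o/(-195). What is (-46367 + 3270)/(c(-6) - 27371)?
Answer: 2801305/1779113 ≈ 1.5746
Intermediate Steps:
c(o) = -o/195 (c(o) = o*(-1/195) = -o/195)
(-46367 + 3270)/(c(-6) - 27371) = (-46367 + 3270)/(-1/195*(-6) - 27371) = -43097/(2/65 - 27371) = -43097/(-1779113/65) = -43097*(-65/1779113) = 2801305/1779113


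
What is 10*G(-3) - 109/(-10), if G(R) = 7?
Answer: 809/10 ≈ 80.900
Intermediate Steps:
10*G(-3) - 109/(-10) = 10*7 - 109/(-10) = 70 - 109*(-1/10) = 70 + 109/10 = 809/10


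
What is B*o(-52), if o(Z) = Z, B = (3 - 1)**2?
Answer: -208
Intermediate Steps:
B = 4 (B = 2**2 = 4)
B*o(-52) = 4*(-52) = -208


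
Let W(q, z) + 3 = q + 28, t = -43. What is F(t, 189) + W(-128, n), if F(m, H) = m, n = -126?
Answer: -146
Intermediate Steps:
W(q, z) = 25 + q (W(q, z) = -3 + (q + 28) = -3 + (28 + q) = 25 + q)
F(t, 189) + W(-128, n) = -43 + (25 - 128) = -43 - 103 = -146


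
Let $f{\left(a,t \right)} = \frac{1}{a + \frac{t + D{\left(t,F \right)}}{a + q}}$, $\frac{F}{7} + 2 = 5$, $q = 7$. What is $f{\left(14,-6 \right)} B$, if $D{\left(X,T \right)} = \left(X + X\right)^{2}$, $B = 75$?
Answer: $\frac{175}{48} \approx 3.6458$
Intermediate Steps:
$F = 21$ ($F = -14 + 7 \cdot 5 = -14 + 35 = 21$)
$D{\left(X,T \right)} = 4 X^{2}$ ($D{\left(X,T \right)} = \left(2 X\right)^{2} = 4 X^{2}$)
$f{\left(a,t \right)} = \frac{1}{a + \frac{t + 4 t^{2}}{7 + a}}$ ($f{\left(a,t \right)} = \frac{1}{a + \frac{t + 4 t^{2}}{a + 7}} = \frac{1}{a + \frac{t + 4 t^{2}}{7 + a}}$)
$f{\left(14,-6 \right)} B = \frac{7 + 14}{-6 + 14^{2} + 4 \left(-6\right)^{2} + 7 \cdot 14} \cdot 75 = \frac{1}{-6 + 196 + 4 \cdot 36 + 98} \cdot 21 \cdot 75 = \frac{1}{-6 + 196 + 144 + 98} \cdot 21 \cdot 75 = \frac{1}{432} \cdot 21 \cdot 75 = \frac{7}{144} \cdot 75 = \frac{175}{48}$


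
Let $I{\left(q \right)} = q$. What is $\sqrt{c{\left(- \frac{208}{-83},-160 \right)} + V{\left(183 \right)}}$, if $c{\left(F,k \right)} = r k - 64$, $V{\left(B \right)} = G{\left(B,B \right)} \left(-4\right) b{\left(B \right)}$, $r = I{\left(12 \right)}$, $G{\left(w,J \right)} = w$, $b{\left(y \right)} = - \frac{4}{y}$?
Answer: $4 i \sqrt{123} \approx 44.362 i$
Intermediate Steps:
$r = 12$
$V{\left(B \right)} = 16$ ($V{\left(B \right)} = B \left(-4\right) \left(- \frac{4}{B}\right) = - 4 B \left(- \frac{4}{B}\right) = 16$)
$c{\left(F,k \right)} = -64 + 12 k$ ($c{\left(F,k \right)} = 12 k - 64 = -64 + 12 k$)
$\sqrt{c{\left(- \frac{208}{-83},-160 \right)} + V{\left(183 \right)}} = \sqrt{\left(-64 + 12 \left(-160\right)\right) + 16} = \sqrt{\left(-64 - 1920\right) + 16} = \sqrt{-1984 + 16} = \sqrt{-1968} = 4 i \sqrt{123}$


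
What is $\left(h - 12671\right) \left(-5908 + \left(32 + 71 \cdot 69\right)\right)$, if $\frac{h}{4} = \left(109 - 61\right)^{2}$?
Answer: $3375535$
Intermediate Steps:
$h = 9216$ ($h = 4 \left(109 - 61\right)^{2} = 4 \cdot 48^{2} = 4 \cdot 2304 = 9216$)
$\left(h - 12671\right) \left(-5908 + \left(32 + 71 \cdot 69\right)\right) = \left(9216 - 12671\right) \left(-5908 + \left(32 + 71 \cdot 69\right)\right) = - 3455 \left(-5908 + \left(32 + 4899\right)\right) = - 3455 \left(-5908 + 4931\right) = \left(-3455\right) \left(-977\right) = 3375535$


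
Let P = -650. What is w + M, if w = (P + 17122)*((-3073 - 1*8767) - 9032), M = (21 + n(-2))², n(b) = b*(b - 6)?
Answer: -343802215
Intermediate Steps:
n(b) = b*(-6 + b)
M = 1369 (M = (21 - 2*(-6 - 2))² = (21 - 2*(-8))² = (21 + 16)² = 37² = 1369)
w = -343803584 (w = (-650 + 17122)*((-3073 - 1*8767) - 9032) = 16472*((-3073 - 8767) - 9032) = 16472*(-11840 - 9032) = 16472*(-20872) = -343803584)
w + M = -343803584 + 1369 = -343802215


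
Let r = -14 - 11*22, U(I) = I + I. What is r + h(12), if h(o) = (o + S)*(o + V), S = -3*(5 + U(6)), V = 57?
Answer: -2947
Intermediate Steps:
U(I) = 2*I
r = -256 (r = -14 - 242 = -256)
S = -51 (S = -3*(5 + 2*6) = -3*(5 + 12) = -3*17 = -51)
h(o) = (-51 + o)*(57 + o) (h(o) = (o - 51)*(o + 57) = (-51 + o)*(57 + o))
r + h(12) = -256 + (-2907 + 12² + 6*12) = -256 + (-2907 + 144 + 72) = -256 - 2691 = -2947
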